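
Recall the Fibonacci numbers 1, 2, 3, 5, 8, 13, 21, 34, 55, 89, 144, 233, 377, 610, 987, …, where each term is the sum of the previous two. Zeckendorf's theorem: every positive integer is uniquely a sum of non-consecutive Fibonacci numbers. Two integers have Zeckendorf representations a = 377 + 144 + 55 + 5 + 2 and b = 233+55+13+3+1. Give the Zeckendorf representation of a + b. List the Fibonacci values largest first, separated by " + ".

The two numbers are 583 and 305, so their sum is 888.
Greedily peel off the largest Fibonacci term at each step:
subtract 610 from 888: 278 remains
subtract 233 from 278: 45 remains
subtract 34 from 45: 11 remains
subtract 8 from 11: 3 remains
subtract 3 from 3: 0 remains

610 + 233 + 34 + 8 + 3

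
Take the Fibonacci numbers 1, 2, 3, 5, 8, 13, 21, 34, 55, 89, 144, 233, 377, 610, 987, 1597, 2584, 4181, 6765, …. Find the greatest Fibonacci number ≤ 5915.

4181 ≤ 5915 < 6765, so the largest Fibonacci number not exceeding 5915 is 4181.

4181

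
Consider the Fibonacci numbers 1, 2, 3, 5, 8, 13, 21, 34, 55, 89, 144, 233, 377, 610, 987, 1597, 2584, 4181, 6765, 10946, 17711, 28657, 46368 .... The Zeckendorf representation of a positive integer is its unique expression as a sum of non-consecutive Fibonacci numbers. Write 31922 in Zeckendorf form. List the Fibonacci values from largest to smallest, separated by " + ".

28657 + 2584 + 610 + 55 + 13 + 3

Greedy algorithm:
31922 − 28657 = 3265
3265 − 2584 = 681
681 − 610 = 71
71 − 55 = 16
16 − 13 = 3
3 − 3 = 0
So 31922 = 28657 + 2584 + 610 + 55 + 13 + 3, with no two terms consecutive in the sequence.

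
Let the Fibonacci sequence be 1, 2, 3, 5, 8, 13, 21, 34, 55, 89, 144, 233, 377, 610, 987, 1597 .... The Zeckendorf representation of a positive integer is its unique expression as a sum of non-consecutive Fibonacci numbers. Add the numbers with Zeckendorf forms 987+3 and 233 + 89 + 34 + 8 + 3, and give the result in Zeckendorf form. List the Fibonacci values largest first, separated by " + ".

The two numbers are 990 and 367, so their sum is 1357.
1357: greatest Fibonacci not exceeding it is 987, leaving 370
370: greatest Fibonacci not exceeding it is 233, leaving 137
137: greatest Fibonacci not exceeding it is 89, leaving 48
48: greatest Fibonacci not exceeding it is 34, leaving 14
14: greatest Fibonacci not exceeding it is 13, leaving 1
1: greatest Fibonacci not exceeding it is 1, leaving 0

987 + 233 + 89 + 34 + 13 + 1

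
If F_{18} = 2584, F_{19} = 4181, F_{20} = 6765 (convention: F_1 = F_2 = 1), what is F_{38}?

By the addition formula F_{m+n} = F_m F_{n+1} + F_{m−1} F_n with m=19, n=19: F_{38} = 4181·6765 + 2584·4181 = 28284465 + 10803704 = 39088169.

39088169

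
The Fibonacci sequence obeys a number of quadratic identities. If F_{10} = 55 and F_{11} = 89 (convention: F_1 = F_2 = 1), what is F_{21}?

10946

By F_{2k+1} = F_k² + F_{k+1}²: F_{21} = 55² + 89² = 3025 + 7921 = 10946.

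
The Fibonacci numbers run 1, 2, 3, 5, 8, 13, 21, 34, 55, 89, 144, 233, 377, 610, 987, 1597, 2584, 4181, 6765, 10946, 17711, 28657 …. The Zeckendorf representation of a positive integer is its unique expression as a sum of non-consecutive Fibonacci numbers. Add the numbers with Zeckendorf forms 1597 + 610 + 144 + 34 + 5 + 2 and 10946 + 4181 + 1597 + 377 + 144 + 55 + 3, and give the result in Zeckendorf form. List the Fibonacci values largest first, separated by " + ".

The two numbers are 2392 and 17303, so their sum is 19695.
largest Fibonacci ≤ 19695 is 17711; 19695 − 17711 = 1984
largest Fibonacci ≤ 1984 is 1597; 1984 − 1597 = 387
largest Fibonacci ≤ 387 is 377; 387 − 377 = 10
largest Fibonacci ≤ 10 is 8; 10 − 8 = 2
largest Fibonacci ≤ 2 is 2; 2 − 2 = 0

17711 + 1597 + 377 + 8 + 2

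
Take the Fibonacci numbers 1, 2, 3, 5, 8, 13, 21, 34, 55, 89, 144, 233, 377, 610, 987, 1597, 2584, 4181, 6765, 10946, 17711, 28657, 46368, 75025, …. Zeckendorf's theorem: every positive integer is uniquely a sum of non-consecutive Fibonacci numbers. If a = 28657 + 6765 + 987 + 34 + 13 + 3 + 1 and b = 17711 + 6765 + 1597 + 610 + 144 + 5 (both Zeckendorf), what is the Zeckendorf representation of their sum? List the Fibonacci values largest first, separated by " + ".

46368 + 10946 + 4181 + 1597 + 144 + 55 + 1

The two numbers are 36460 and 26832, so their sum is 63292.
Repeatedly subtract the largest Fibonacci number that fits:
63292 − 46368 = 16924
16924 − 10946 = 5978
5978 − 4181 = 1797
1797 − 1597 = 200
200 − 144 = 56
56 − 55 = 1
1 − 1 = 0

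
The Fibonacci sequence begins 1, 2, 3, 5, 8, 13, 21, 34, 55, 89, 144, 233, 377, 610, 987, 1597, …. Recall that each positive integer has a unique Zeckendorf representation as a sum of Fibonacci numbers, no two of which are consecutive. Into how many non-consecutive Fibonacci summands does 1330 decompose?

4

subtract 987 from 1330: 343 remains
subtract 233 from 343: 110 remains
subtract 89 from 110: 21 remains
subtract 21 from 21: 0 remains
1330 = 987 + 233 + 89 + 21, which has 4 terms.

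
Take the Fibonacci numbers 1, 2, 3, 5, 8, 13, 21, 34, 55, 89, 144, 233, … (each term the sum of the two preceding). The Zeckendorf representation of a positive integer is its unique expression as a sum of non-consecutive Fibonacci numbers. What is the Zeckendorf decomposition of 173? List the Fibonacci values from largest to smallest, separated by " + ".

subtract 144 from 173: 29 remains
subtract 21 from 29: 8 remains
subtract 8 from 8: 0 remains
So 173 = 144 + 21 + 8, with no two terms consecutive in the sequence.

144 + 21 + 8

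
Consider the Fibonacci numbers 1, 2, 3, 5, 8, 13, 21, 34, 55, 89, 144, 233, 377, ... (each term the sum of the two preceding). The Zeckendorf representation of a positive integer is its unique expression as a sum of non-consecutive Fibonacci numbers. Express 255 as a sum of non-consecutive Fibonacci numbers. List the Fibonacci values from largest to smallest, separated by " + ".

largest Fibonacci ≤ 255 is 233; 255 − 233 = 22
largest Fibonacci ≤ 22 is 21; 22 − 21 = 1
largest Fibonacci ≤ 1 is 1; 1 − 1 = 0
So 255 = 233 + 21 + 1, with no two terms consecutive in the sequence.

233 + 21 + 1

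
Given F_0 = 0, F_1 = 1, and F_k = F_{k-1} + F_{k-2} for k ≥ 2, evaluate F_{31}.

Iterating the recurrence up to F_{26} = 121393 and F_{25} = 75025:
F_{27} = F_{26} + F_{25} = 121393 + 75025 = 196418
F_{28} = F_{27} + F_{26} = 196418 + 121393 = 317811
F_{29} = F_{28} + F_{27} = 317811 + 196418 = 514229
F_{30} = F_{29} + F_{28} = 514229 + 317811 = 832040
F_{31} = F_{30} + F_{29} = 832040 + 514229 = 1346269

1346269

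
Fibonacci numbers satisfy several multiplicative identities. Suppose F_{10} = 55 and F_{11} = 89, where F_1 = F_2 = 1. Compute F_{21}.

10946

By F_{2k+1} = F_k² + F_{k+1}²: F_{21} = 55² + 89² = 3025 + 7921 = 10946.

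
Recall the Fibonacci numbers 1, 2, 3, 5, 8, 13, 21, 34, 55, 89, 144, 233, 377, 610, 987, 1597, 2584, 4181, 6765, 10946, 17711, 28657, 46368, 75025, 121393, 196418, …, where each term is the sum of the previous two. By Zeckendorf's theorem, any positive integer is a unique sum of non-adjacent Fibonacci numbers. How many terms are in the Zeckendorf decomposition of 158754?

158754 − 121393 = 37361
37361 − 28657 = 8704
8704 − 6765 = 1939
1939 − 1597 = 342
342 − 233 = 109
109 − 89 = 20
20 − 13 = 7
7 − 5 = 2
2 − 2 = 0
158754 = 121393 + 28657 + 6765 + 1597 + 233 + 89 + 13 + 5 + 2, which has 9 terms.

9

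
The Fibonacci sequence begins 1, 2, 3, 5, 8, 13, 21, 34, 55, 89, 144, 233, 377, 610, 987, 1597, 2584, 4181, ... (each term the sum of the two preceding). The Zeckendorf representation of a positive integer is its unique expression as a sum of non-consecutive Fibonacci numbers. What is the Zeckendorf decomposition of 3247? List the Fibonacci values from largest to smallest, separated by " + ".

2584 + 610 + 34 + 13 + 5 + 1

Repeatedly subtract the largest Fibonacci number that fits:
subtract 2584 from 3247: 663 remains
subtract 610 from 663: 53 remains
subtract 34 from 53: 19 remains
subtract 13 from 19: 6 remains
subtract 5 from 6: 1 remains
subtract 1 from 1: 0 remains
So 3247 = 2584 + 610 + 34 + 13 + 5 + 1, with no two terms consecutive in the sequence.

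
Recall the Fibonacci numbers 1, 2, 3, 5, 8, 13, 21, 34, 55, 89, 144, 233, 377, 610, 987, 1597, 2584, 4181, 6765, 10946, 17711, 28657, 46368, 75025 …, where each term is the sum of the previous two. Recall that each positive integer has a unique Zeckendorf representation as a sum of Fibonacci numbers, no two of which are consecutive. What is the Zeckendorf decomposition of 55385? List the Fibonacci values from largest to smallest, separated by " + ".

Greedy algorithm:
55385 − 46368 = 9017
9017 − 6765 = 2252
2252 − 1597 = 655
655 − 610 = 45
45 − 34 = 11
11 − 8 = 3
3 − 3 = 0
So 55385 = 46368 + 6765 + 1597 + 610 + 34 + 8 + 3, with no two terms consecutive in the sequence.

46368 + 6765 + 1597 + 610 + 34 + 8 + 3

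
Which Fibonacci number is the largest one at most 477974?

317811 ≤ 477974 < 514229, so the largest Fibonacci number not exceeding 477974 is 317811.

317811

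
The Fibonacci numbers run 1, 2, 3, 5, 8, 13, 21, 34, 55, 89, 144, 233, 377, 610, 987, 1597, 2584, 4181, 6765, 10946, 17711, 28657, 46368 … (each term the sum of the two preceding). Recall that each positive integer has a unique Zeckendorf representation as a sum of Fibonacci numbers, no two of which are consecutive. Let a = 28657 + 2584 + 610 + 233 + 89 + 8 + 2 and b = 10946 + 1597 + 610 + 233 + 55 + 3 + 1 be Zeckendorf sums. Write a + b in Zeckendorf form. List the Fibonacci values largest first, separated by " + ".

28657 + 10946 + 4181 + 1597 + 233 + 13 + 1

The two numbers are 32183 and 13445, so their sum is 45628.
28657 ≤ 45628 < 46368, so take 28657; remainder 16971
10946 ≤ 16971 < 17711, so take 10946; remainder 6025
4181 ≤ 6025 < 6765, so take 4181; remainder 1844
1597 ≤ 1844 < 2584, so take 1597; remainder 247
233 ≤ 247 < 377, so take 233; remainder 14
13 ≤ 14 < 21, so take 13; remainder 1
1 ≤ 1 < 2, so take 1; remainder 0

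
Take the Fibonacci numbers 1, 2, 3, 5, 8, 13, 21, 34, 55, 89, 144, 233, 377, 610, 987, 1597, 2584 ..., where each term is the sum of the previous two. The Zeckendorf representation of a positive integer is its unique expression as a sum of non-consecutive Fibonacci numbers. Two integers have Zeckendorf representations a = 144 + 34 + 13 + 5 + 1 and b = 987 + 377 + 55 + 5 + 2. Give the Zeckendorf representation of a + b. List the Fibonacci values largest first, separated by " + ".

1597 + 21 + 5

The two numbers are 197 and 1426, so their sum is 1623.
Repeatedly subtract the largest Fibonacci number that fits:
1623 − 1597 = 26
26 − 21 = 5
5 − 5 = 0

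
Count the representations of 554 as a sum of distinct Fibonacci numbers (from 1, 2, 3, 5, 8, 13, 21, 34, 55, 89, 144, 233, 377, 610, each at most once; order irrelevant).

554 = 377+144+21+8+3+1 = 377+89+55+21+8+3+1 = 233+144+89+55+21+8+3+1 — 3 representations.

3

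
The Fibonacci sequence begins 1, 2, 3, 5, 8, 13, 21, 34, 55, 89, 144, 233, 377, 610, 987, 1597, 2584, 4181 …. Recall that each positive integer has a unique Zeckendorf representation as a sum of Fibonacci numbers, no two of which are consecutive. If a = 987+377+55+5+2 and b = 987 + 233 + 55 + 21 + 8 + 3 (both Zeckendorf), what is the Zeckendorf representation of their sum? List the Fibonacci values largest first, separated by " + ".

The two numbers are 1426 and 1307, so their sum is 2733.
largest Fibonacci ≤ 2733 is 2584; 2733 − 2584 = 149
largest Fibonacci ≤ 149 is 144; 149 − 144 = 5
largest Fibonacci ≤ 5 is 5; 5 − 5 = 0

2584 + 144 + 5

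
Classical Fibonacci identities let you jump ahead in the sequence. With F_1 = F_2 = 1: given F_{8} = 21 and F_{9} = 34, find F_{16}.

987

By the doubling identity F_{2k} = F_k(2F_{k+1} − F_k): F_{16} = 21·(2·34 − 21) = 21·47 = 987.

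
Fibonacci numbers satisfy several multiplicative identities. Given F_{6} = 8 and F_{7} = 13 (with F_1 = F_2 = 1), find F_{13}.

By F_{2k+1} = F_k² + F_{k+1}²: F_{13} = 8² + 13² = 64 + 169 = 233.

233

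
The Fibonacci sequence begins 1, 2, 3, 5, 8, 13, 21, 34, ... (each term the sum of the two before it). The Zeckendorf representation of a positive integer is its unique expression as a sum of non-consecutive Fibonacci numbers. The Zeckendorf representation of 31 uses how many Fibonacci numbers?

3

largest Fibonacci ≤ 31 is 21; 31 − 21 = 10
largest Fibonacci ≤ 10 is 8; 10 − 8 = 2
largest Fibonacci ≤ 2 is 2; 2 − 2 = 0
31 = 21 + 8 + 2, which has 3 terms.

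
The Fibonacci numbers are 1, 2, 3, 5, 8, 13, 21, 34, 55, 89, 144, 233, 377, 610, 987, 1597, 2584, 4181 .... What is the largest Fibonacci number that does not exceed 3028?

2584 ≤ 3028 < 4181, so the largest Fibonacci number not exceeding 3028 is 2584.

2584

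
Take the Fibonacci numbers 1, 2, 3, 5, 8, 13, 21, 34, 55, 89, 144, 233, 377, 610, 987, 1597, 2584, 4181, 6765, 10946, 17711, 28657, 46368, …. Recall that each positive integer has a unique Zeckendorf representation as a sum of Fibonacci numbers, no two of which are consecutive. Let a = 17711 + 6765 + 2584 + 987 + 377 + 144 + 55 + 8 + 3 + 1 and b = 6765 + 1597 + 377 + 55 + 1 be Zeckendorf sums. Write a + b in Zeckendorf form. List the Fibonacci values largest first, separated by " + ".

The two numbers are 28635 and 8795, so their sum is 37430.
28657 ≤ 37430 < 46368, so take 28657; remainder 8773
6765 ≤ 8773 < 10946, so take 6765; remainder 2008
1597 ≤ 2008 < 2584, so take 1597; remainder 411
377 ≤ 411 < 610, so take 377; remainder 34
34 ≤ 34 < 55, so take 34; remainder 0

28657 + 6765 + 1597 + 377 + 34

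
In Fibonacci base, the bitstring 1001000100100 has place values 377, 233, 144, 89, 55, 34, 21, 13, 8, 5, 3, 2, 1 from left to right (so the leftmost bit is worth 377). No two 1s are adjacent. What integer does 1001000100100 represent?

482

Summing the place values of the 1 bits: 377 + 89 + 13 + 3 = 482.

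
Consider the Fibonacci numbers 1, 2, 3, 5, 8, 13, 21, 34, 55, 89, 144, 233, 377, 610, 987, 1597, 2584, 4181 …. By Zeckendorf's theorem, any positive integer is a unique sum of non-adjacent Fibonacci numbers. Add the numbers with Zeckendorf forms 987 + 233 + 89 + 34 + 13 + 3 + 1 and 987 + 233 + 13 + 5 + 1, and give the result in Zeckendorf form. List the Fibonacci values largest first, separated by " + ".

2584 + 13 + 2

The two numbers are 1360 and 1239, so their sum is 2599.
subtract 2584 from 2599: 15 remains
subtract 13 from 15: 2 remains
subtract 2 from 2: 0 remains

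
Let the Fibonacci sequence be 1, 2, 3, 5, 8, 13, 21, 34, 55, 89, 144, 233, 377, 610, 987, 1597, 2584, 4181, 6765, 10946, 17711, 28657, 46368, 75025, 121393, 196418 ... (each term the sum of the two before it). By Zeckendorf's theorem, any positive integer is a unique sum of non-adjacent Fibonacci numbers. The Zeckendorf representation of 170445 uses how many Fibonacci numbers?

170445 − 121393 = 49052
49052 − 46368 = 2684
2684 − 2584 = 100
100 − 89 = 11
11 − 8 = 3
3 − 3 = 0
170445 = 121393 + 46368 + 2584 + 89 + 8 + 3, which has 6 terms.

6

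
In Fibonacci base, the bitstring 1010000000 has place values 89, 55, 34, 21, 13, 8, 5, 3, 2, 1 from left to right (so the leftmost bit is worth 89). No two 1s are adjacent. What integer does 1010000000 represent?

123

Summing the place values of the 1 bits: 89 + 34 = 123.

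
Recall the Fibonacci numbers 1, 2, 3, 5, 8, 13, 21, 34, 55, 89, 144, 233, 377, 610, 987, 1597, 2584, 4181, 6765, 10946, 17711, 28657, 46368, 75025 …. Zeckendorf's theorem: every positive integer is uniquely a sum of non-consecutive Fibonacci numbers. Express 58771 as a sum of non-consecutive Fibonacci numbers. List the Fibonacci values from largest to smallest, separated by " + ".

Greedily peel off the largest Fibonacci term at each step:
subtract 46368 from 58771: 12403 remains
subtract 10946 from 12403: 1457 remains
subtract 987 from 1457: 470 remains
subtract 377 from 470: 93 remains
subtract 89 from 93: 4 remains
subtract 3 from 4: 1 remains
subtract 1 from 1: 0 remains
So 58771 = 46368 + 10946 + 987 + 377 + 89 + 3 + 1, with no two terms consecutive in the sequence.

46368 + 10946 + 987 + 377 + 89 + 3 + 1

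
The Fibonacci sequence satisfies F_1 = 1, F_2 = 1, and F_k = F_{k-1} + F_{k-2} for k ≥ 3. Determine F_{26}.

121393

Iterating the recurrence up to F_{20} = 6765 and F_{19} = 4181:
F_{21} = F_{20} + F_{19} = 6765 + 4181 = 10946
F_{22} = F_{21} + F_{20} = 10946 + 6765 = 17711
F_{23} = F_{22} + F_{21} = 17711 + 10946 = 28657
F_{24} = F_{23} + F_{22} = 28657 + 17711 = 46368
F_{25} = F_{24} + F_{23} = 46368 + 28657 = 75025
F_{26} = F_{25} + F_{24} = 75025 + 46368 = 121393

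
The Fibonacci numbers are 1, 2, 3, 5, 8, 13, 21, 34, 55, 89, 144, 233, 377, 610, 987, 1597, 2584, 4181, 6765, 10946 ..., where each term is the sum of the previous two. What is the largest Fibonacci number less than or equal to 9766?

6765 ≤ 9766 < 10946, so the largest Fibonacci number not exceeding 9766 is 6765.

6765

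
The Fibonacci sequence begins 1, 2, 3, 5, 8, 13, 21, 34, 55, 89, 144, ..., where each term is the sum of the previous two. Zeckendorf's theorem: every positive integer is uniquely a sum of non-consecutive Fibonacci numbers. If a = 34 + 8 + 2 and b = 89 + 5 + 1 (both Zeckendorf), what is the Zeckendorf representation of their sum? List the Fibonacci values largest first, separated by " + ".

89 + 34 + 13 + 3

The two numbers are 44 and 95, so their sum is 139.
subtract 89 from 139: 50 remains
subtract 34 from 50: 16 remains
subtract 13 from 16: 3 remains
subtract 3 from 3: 0 remains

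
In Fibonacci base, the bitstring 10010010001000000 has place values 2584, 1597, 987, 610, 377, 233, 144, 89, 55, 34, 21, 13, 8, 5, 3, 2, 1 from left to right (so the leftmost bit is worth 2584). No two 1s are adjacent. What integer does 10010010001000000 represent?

3359

Summing the place values of the 1 bits: 2584 + 610 + 144 + 21 = 3359.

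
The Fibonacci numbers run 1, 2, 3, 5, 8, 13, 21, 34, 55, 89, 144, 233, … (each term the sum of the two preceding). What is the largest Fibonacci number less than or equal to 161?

144

144 ≤ 161 < 233, so the largest Fibonacci number not exceeding 161 is 144.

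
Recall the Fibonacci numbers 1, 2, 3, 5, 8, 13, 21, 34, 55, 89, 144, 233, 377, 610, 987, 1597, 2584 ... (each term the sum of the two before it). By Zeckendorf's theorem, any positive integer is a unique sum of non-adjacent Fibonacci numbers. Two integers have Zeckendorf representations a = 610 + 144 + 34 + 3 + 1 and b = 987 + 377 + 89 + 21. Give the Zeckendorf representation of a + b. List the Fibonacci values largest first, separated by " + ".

1597 + 610 + 55 + 3 + 1

The two numbers are 792 and 1474, so their sum is 2266.
Greedy algorithm:
subtract 1597 from 2266: 669 remains
subtract 610 from 669: 59 remains
subtract 55 from 59: 4 remains
subtract 3 from 4: 1 remains
subtract 1 from 1: 0 remains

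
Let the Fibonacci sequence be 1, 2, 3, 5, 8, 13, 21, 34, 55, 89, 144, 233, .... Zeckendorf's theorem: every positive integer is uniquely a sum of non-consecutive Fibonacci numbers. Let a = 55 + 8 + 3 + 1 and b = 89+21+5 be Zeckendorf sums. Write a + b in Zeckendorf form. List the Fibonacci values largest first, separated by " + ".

144 + 34 + 3 + 1

The two numbers are 67 and 115, so their sum is 182.
Repeatedly subtract the largest Fibonacci number that fits:
largest Fibonacci ≤ 182 is 144; 182 − 144 = 38
largest Fibonacci ≤ 38 is 34; 38 − 34 = 4
largest Fibonacci ≤ 4 is 3; 4 − 3 = 1
largest Fibonacci ≤ 1 is 1; 1 − 1 = 0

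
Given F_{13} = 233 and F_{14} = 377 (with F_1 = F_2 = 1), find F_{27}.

By F_{2k+1} = F_k² + F_{k+1}²: F_{27} = 233² + 377² = 54289 + 142129 = 196418.

196418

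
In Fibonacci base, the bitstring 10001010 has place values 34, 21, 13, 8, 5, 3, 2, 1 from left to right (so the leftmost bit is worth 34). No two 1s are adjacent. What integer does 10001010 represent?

41

Summing the place values of the 1 bits: 34 + 5 + 2 = 41.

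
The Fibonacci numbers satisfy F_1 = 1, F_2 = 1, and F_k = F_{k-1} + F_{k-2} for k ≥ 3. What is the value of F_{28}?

Iterating the recurrence up to F_{21} = 10946 and F_{20} = 6765:
F_{22} = F_{21} + F_{20} = 10946 + 6765 = 17711
F_{23} = F_{22} + F_{21} = 17711 + 10946 = 28657
F_{24} = F_{23} + F_{22} = 28657 + 17711 = 46368
F_{25} = F_{24} + F_{23} = 46368 + 28657 = 75025
F_{26} = F_{25} + F_{24} = 75025 + 46368 = 121393
F_{27} = F_{26} + F_{25} = 121393 + 75025 = 196418
F_{28} = F_{27} + F_{26} = 196418 + 121393 = 317811

317811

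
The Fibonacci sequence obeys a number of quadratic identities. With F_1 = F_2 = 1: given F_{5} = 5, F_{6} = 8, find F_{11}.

89

By the addition formula F_{m+n} = F_m F_{n+1} + F_{m−1} F_n with m=6, n=5: F_{11} = 8·8 + 5·5 = 64 + 25 = 89.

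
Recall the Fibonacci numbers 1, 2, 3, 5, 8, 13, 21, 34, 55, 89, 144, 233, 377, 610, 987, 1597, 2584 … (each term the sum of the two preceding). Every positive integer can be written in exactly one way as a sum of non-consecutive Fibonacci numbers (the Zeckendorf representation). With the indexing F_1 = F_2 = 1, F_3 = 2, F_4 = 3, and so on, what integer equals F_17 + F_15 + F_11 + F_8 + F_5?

2322

F_17 + F_15 + F_11 + F_8 + F_5 = 1597 + 610 + 89 + 21 + 5 = 2322.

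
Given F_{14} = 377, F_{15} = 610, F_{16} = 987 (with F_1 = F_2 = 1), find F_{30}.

832040

By the addition formula F_{m+n} = F_m F_{n+1} + F_{m−1} F_n with m=15, n=15: F_{30} = 610·987 + 377·610 = 602070 + 229970 = 832040.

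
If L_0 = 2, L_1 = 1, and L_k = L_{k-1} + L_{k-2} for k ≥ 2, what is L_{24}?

103682

Iterating the recurrence up to L_{18} = 5778 and L_{17} = 3571:
L_{19} = L_{18} + L_{17} = 5778 + 3571 = 9349
L_{20} = L_{19} + L_{18} = 9349 + 5778 = 15127
L_{21} = L_{20} + L_{19} = 15127 + 9349 = 24476
L_{22} = L_{21} + L_{20} = 24476 + 15127 = 39603
L_{23} = L_{22} + L_{21} = 39603 + 24476 = 64079
L_{24} = L_{23} + L_{22} = 64079 + 39603 = 103682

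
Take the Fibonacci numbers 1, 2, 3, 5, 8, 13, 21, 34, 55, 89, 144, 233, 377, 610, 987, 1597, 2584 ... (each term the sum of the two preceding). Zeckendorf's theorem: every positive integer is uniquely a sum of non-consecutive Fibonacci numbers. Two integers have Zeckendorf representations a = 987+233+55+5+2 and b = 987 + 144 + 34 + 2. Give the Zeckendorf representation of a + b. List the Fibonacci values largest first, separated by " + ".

The two numbers are 1282 and 1167, so their sum is 2449.
take 1597 (≤ 2449); 2449 − 1597 = 852
take 610 (≤ 852); 852 − 610 = 242
take 233 (≤ 242); 242 − 233 = 9
take 8 (≤ 9); 9 − 8 = 1
take 1 (≤ 1); 1 − 1 = 0

1597 + 610 + 233 + 8 + 1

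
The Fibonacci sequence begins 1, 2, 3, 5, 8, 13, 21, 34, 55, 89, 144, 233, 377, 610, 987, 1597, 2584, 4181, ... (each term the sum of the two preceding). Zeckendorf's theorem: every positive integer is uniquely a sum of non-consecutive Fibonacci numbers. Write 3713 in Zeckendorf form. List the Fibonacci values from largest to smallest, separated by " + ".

2584 + 987 + 89 + 34 + 13 + 5 + 1

2584 ≤ 3713 < 4181, so take 2584; remainder 1129
987 ≤ 1129 < 1597, so take 987; remainder 142
89 ≤ 142 < 144, so take 89; remainder 53
34 ≤ 53 < 55, so take 34; remainder 19
13 ≤ 19 < 21, so take 13; remainder 6
5 ≤ 6 < 8, so take 5; remainder 1
1 ≤ 1 < 2, so take 1; remainder 0
So 3713 = 2584 + 987 + 89 + 34 + 13 + 5 + 1, with no two terms consecutive in the sequence.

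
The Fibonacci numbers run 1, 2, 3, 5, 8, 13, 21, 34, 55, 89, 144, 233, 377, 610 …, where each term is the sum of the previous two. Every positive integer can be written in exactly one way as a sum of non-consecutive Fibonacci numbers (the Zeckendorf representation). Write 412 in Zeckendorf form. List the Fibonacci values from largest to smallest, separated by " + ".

Greedily peel off the largest Fibonacci term at each step:
take 377 (≤ 412); 412 − 377 = 35
take 34 (≤ 35); 35 − 34 = 1
take 1 (≤ 1); 1 − 1 = 0
So 412 = 377 + 34 + 1, with no two terms consecutive in the sequence.

377 + 34 + 1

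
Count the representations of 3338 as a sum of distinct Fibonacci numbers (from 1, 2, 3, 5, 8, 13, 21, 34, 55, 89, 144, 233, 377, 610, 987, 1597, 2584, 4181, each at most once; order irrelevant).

Each representation comes from the Zeckendorf form by replacing some F_k with F_{k−1} + F_{k−2} where possible.
3338 = 2584+610+144 = 2584+610+89+55 = 2584+377+233+144 = 1597+987+610+144 = 2584+610+89+34+21 = … (19 more), for 24 in all.

24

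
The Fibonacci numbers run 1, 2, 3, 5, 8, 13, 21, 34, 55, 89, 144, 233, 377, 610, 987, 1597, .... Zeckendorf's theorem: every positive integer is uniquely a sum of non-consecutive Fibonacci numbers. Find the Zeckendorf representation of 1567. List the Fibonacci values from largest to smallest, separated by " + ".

largest Fibonacci ≤ 1567 is 987; 1567 − 987 = 580
largest Fibonacci ≤ 580 is 377; 580 − 377 = 203
largest Fibonacci ≤ 203 is 144; 203 − 144 = 59
largest Fibonacci ≤ 59 is 55; 59 − 55 = 4
largest Fibonacci ≤ 4 is 3; 4 − 3 = 1
largest Fibonacci ≤ 1 is 1; 1 − 1 = 0
So 1567 = 987 + 377 + 144 + 55 + 3 + 1, with no two terms consecutive in the sequence.

987 + 377 + 144 + 55 + 3 + 1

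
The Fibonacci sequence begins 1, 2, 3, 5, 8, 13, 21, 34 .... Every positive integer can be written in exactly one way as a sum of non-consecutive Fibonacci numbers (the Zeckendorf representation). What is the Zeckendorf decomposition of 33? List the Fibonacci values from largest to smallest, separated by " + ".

21 + 8 + 3 + 1

33 − 21 = 12
12 − 8 = 4
4 − 3 = 1
1 − 1 = 0
So 33 = 21 + 8 + 3 + 1, with no two terms consecutive in the sequence.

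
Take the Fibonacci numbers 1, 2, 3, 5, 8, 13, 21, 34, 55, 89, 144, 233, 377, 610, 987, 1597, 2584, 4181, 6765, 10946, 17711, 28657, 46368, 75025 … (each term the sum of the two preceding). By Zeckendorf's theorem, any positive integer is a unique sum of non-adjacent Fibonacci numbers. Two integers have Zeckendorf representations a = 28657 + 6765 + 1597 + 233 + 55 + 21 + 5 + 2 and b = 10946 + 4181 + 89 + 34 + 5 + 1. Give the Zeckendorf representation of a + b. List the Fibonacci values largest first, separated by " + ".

The two numbers are 37335 and 15256, so their sum is 52591.
largest Fibonacci ≤ 52591 is 46368; 52591 − 46368 = 6223
largest Fibonacci ≤ 6223 is 4181; 6223 − 4181 = 2042
largest Fibonacci ≤ 2042 is 1597; 2042 − 1597 = 445
largest Fibonacci ≤ 445 is 377; 445 − 377 = 68
largest Fibonacci ≤ 68 is 55; 68 − 55 = 13
largest Fibonacci ≤ 13 is 13; 13 − 13 = 0

46368 + 4181 + 1597 + 377 + 55 + 13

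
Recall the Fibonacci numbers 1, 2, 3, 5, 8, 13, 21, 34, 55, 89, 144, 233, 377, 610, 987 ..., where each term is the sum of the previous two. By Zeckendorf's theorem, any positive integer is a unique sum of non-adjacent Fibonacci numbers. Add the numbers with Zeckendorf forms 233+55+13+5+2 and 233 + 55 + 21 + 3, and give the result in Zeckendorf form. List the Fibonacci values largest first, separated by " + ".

610 + 8 + 2

The two numbers are 308 and 312, so their sum is 620.
610 ≤ 620 < 987, so take 610; remainder 10
8 ≤ 10 < 13, so take 8; remainder 2
2 ≤ 2 < 3, so take 2; remainder 0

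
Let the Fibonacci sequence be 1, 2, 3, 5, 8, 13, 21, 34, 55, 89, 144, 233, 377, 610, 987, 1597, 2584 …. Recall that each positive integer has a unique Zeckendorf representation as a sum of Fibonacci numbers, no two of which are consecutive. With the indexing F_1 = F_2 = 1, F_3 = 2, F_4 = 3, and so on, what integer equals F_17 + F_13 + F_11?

1919

F_17 + F_13 + F_11 = 1597 + 233 + 89 = 1919.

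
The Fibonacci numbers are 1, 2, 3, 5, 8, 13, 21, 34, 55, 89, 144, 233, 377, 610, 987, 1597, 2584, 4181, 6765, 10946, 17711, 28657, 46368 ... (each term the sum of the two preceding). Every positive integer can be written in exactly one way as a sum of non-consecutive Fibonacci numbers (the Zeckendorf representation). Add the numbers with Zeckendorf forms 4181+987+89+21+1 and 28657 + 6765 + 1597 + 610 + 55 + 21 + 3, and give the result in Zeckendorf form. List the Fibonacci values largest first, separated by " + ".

The two numbers are 5279 and 37708, so their sum is 42987.
Greedily peel off the largest Fibonacci term at each step:
take 28657 (≤ 42987); 42987 − 28657 = 14330
take 10946 (≤ 14330); 14330 − 10946 = 3384
take 2584 (≤ 3384); 3384 − 2584 = 800
take 610 (≤ 800); 800 − 610 = 190
take 144 (≤ 190); 190 − 144 = 46
take 34 (≤ 46); 46 − 34 = 12
take 8 (≤ 12); 12 − 8 = 4
take 3 (≤ 4); 4 − 3 = 1
take 1 (≤ 1); 1 − 1 = 0

28657 + 10946 + 2584 + 610 + 144 + 34 + 8 + 3 + 1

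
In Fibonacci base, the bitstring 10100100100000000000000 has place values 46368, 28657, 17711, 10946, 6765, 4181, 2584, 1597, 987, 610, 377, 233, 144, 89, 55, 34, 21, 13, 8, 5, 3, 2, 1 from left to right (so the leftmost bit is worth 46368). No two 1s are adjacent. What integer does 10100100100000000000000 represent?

Summing the place values of the 1 bits: 46368 + 17711 + 4181 + 987 = 69247.

69247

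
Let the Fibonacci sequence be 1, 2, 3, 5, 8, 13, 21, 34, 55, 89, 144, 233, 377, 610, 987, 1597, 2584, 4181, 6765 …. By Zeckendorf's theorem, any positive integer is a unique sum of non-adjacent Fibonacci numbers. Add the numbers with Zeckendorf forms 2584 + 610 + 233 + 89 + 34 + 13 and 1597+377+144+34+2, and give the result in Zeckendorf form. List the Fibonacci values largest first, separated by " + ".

4181 + 987 + 377 + 144 + 21 + 5 + 2

The two numbers are 3563 and 2154, so their sum is 5717.
Greedy algorithm:
5717 − 4181 = 1536
1536 − 987 = 549
549 − 377 = 172
172 − 144 = 28
28 − 21 = 7
7 − 5 = 2
2 − 2 = 0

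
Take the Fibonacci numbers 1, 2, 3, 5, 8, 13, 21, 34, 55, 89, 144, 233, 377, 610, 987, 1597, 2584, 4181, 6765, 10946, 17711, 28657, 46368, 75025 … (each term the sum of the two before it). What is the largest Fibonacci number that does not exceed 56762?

46368

46368 ≤ 56762 < 75025, so the largest Fibonacci number not exceeding 56762 is 46368.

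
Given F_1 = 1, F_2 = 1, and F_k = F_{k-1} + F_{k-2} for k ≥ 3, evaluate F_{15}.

Iterating the recurrence up to F_{9} = 34 and F_{8} = 21:
F_{10} = F_{9} + F_{8} = 34 + 21 = 55
F_{11} = F_{10} + F_{9} = 55 + 34 = 89
F_{12} = F_{11} + F_{10} = 89 + 55 = 144
F_{13} = F_{12} + F_{11} = 144 + 89 = 233
F_{14} = F_{13} + F_{12} = 233 + 144 = 377
F_{15} = F_{14} + F_{13} = 377 + 233 = 610

610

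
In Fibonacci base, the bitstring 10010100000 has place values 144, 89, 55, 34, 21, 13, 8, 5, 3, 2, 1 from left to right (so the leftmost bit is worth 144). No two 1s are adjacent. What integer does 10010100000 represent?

191

Summing the place values of the 1 bits: 144 + 34 + 13 = 191.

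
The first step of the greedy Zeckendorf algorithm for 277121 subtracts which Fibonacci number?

196418

196418 ≤ 277121 < 317811, so the largest Fibonacci number not exceeding 277121 is 196418.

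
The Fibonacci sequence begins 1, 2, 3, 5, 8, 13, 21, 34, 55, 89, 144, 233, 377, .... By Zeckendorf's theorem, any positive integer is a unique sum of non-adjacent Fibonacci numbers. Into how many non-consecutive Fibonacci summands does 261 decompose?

4

261: greatest Fibonacci not exceeding it is 233, leaving 28
28: greatest Fibonacci not exceeding it is 21, leaving 7
7: greatest Fibonacci not exceeding it is 5, leaving 2
2: greatest Fibonacci not exceeding it is 2, leaving 0
261 = 233 + 21 + 5 + 2, which has 4 terms.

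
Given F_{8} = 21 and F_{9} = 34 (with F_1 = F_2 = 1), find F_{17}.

By F_{2k+1} = F_k² + F_{k+1}²: F_{17} = 21² + 34² = 441 + 1156 = 1597.

1597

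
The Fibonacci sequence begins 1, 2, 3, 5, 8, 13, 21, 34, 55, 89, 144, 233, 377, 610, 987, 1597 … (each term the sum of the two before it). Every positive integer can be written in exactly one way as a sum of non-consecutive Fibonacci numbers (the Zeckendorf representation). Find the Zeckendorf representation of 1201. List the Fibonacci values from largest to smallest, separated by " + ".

987 + 144 + 55 + 13 + 2

Greedy algorithm:
1201 − 987 = 214
214 − 144 = 70
70 − 55 = 15
15 − 13 = 2
2 − 2 = 0
So 1201 = 987 + 144 + 55 + 13 + 2, with no two terms consecutive in the sequence.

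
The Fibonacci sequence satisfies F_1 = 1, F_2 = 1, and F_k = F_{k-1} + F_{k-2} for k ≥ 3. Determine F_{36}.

Iterating the recurrence up to F_{29} = 514229 and F_{28} = 317811:
F_{30} = F_{29} + F_{28} = 514229 + 317811 = 832040
F_{31} = F_{30} + F_{29} = 832040 + 514229 = 1346269
F_{32} = F_{31} + F_{30} = 1346269 + 832040 = 2178309
F_{33} = F_{32} + F_{31} = 2178309 + 1346269 = 3524578
F_{34} = F_{33} + F_{32} = 3524578 + 2178309 = 5702887
F_{35} = F_{34} + F_{33} = 5702887 + 3524578 = 9227465
F_{36} = F_{35} + F_{34} = 9227465 + 5702887 = 14930352

14930352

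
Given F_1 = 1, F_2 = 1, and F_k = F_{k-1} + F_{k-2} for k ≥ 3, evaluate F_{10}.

Iterating the recurrence up to F_{6} = 8 and F_{5} = 5:
F_{7} = F_{6} + F_{5} = 8 + 5 = 13
F_{8} = F_{7} + F_{6} = 13 + 8 = 21
F_{9} = F_{8} + F_{7} = 21 + 13 = 34
F_{10} = F_{9} + F_{8} = 34 + 21 = 55

55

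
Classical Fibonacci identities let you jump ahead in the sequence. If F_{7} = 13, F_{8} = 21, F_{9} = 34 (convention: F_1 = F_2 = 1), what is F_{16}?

987

By the addition formula F_{m+n} = F_m F_{n+1} + F_{m−1} F_n with m=9, n=7: F_{16} = 34·21 + 21·13 = 714 + 273 = 987.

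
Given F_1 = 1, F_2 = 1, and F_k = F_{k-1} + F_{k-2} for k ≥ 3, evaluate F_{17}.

Iterating the recurrence up to F_{11} = 89 and F_{10} = 55:
F_{12} = F_{11} + F_{10} = 89 + 55 = 144
F_{13} = F_{12} + F_{11} = 144 + 89 = 233
F_{14} = F_{13} + F_{12} = 233 + 144 = 377
F_{15} = F_{14} + F_{13} = 377 + 233 = 610
F_{16} = F_{15} + F_{14} = 610 + 377 = 987
F_{17} = F_{16} + F_{15} = 987 + 610 = 1597

1597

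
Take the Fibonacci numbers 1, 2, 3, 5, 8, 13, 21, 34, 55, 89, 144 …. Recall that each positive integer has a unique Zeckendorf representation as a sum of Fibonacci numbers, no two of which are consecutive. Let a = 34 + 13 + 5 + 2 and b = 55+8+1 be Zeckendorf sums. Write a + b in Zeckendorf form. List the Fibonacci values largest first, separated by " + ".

The two numbers are 54 and 64, so their sum is 118.
Repeatedly subtract the largest Fibonacci number that fits:
118: greatest Fibonacci not exceeding it is 89, leaving 29
29: greatest Fibonacci not exceeding it is 21, leaving 8
8: greatest Fibonacci not exceeding it is 8, leaving 0

89 + 21 + 8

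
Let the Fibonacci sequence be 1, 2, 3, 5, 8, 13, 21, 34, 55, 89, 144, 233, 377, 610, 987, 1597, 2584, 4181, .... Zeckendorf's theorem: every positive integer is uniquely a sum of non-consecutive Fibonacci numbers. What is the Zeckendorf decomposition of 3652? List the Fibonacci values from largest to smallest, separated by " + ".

2584 + 987 + 55 + 21 + 5

Repeatedly subtract the largest Fibonacci number that fits:
take 2584 (≤ 3652); 3652 − 2584 = 1068
take 987 (≤ 1068); 1068 − 987 = 81
take 55 (≤ 81); 81 − 55 = 26
take 21 (≤ 26); 26 − 21 = 5
take 5 (≤ 5); 5 − 5 = 0
So 3652 = 2584 + 987 + 55 + 21 + 5, with no two terms consecutive in the sequence.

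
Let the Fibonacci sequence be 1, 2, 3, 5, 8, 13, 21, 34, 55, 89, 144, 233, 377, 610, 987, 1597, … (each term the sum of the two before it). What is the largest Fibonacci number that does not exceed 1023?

987 ≤ 1023 < 1597, so the largest Fibonacci number not exceeding 1023 is 987.

987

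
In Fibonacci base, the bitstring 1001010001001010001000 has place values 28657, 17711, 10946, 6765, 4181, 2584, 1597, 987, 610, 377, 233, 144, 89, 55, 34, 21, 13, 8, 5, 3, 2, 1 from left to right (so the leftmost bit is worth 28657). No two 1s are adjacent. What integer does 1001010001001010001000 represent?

38511

Summing the place values of the 1 bits: 28657 + 6765 + 2584 + 377 + 89 + 34 + 5 = 38511.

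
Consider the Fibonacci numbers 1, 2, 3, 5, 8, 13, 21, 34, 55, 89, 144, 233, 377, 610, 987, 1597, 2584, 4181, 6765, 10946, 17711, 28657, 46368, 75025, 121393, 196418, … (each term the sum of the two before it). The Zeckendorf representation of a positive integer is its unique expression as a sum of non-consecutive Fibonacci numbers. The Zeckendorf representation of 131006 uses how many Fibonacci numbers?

131006: greatest Fibonacci not exceeding it is 121393, leaving 9613
9613: greatest Fibonacci not exceeding it is 6765, leaving 2848
2848: greatest Fibonacci not exceeding it is 2584, leaving 264
264: greatest Fibonacci not exceeding it is 233, leaving 31
31: greatest Fibonacci not exceeding it is 21, leaving 10
10: greatest Fibonacci not exceeding it is 8, leaving 2
2: greatest Fibonacci not exceeding it is 2, leaving 0
131006 = 121393 + 6765 + 2584 + 233 + 21 + 8 + 2, which has 7 terms.

7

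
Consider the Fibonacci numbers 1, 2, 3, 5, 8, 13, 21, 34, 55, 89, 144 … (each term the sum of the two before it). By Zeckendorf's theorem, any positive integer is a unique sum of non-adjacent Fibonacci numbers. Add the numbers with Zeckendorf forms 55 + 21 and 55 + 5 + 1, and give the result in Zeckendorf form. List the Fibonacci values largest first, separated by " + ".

89 + 34 + 13 + 1

The two numbers are 76 and 61, so their sum is 137.
Greedy algorithm:
subtract 89 from 137: 48 remains
subtract 34 from 48: 14 remains
subtract 13 from 14: 1 remains
subtract 1 from 1: 0 remains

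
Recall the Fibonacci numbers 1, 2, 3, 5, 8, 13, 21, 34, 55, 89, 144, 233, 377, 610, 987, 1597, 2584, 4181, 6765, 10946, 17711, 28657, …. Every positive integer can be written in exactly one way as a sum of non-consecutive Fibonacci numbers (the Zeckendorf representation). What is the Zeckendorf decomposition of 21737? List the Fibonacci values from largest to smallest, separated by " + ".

17711 ≤ 21737 < 28657, so take 17711; remainder 4026
2584 ≤ 4026 < 4181, so take 2584; remainder 1442
987 ≤ 1442 < 1597, so take 987; remainder 455
377 ≤ 455 < 610, so take 377; remainder 78
55 ≤ 78 < 89, so take 55; remainder 23
21 ≤ 23 < 34, so take 21; remainder 2
2 ≤ 2 < 3, so take 2; remainder 0
So 21737 = 17711 + 2584 + 987 + 377 + 55 + 21 + 2, with no two terms consecutive in the sequence.

17711 + 2584 + 987 + 377 + 55 + 21 + 2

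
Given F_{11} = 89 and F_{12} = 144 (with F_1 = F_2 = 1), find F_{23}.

By F_{2k+1} = F_k² + F_{k+1}²: F_{23} = 89² + 144² = 7921 + 20736 = 28657.

28657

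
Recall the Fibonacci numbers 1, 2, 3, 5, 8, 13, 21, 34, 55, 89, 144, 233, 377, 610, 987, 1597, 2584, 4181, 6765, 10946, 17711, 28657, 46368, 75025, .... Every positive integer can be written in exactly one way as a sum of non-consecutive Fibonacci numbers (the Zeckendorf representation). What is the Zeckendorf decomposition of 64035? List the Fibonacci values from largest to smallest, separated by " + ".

46368 + 10946 + 4181 + 1597 + 610 + 233 + 89 + 8 + 3

Greedily peel off the largest Fibonacci term at each step:
largest Fibonacci ≤ 64035 is 46368; 64035 − 46368 = 17667
largest Fibonacci ≤ 17667 is 10946; 17667 − 10946 = 6721
largest Fibonacci ≤ 6721 is 4181; 6721 − 4181 = 2540
largest Fibonacci ≤ 2540 is 1597; 2540 − 1597 = 943
largest Fibonacci ≤ 943 is 610; 943 − 610 = 333
largest Fibonacci ≤ 333 is 233; 333 − 233 = 100
largest Fibonacci ≤ 100 is 89; 100 − 89 = 11
largest Fibonacci ≤ 11 is 8; 11 − 8 = 3
largest Fibonacci ≤ 3 is 3; 3 − 3 = 0
So 64035 = 46368 + 10946 + 4181 + 1597 + 610 + 233 + 89 + 8 + 3, with no two terms consecutive in the sequence.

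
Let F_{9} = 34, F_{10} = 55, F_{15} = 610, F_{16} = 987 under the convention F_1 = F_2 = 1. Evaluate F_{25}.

By the addition formula F_{m+n} = F_m F_{n+1} + F_{m−1} F_n with m=10, n=15: F_{25} = 55·987 + 34·610 = 54285 + 20740 = 75025.

75025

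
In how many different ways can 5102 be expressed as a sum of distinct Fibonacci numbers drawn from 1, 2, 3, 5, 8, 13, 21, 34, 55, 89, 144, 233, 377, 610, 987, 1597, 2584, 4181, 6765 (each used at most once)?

35

Each representation comes from the Zeckendorf form by replacing some F_k with F_{k−1} + F_{k−2} where possible.
5102 = 4181+610+233+55+21+2 = 4181+610+233+55+13+8+2 = 4181+610+144+89+55+21+2 = 4181+610+233+55+13+5+3+2 = 4181+610+233+34+21+13+8+2 = … (30 more), for 35 in all.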